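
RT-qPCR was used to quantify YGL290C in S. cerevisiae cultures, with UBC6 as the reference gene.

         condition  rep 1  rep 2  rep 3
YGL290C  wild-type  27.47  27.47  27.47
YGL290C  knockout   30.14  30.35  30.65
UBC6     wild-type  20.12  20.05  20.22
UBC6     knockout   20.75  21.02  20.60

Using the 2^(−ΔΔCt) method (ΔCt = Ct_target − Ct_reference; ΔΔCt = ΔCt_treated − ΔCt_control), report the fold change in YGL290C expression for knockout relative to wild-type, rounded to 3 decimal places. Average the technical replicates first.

0.210

Mean Ct: YGL290C wild-type 27.470; YGL290C knockout 30.380; UBC6 wild-type 20.130; UBC6 knockout 20.790
ΔCt(wild-type) = 27.470 − 20.130 = 7.340
ΔCt(knockout) = 30.380 − 20.790 = 9.590
ΔΔCt = 9.590 − 7.340 = 2.250
Fold change = 2^(−2.250) = 0.2102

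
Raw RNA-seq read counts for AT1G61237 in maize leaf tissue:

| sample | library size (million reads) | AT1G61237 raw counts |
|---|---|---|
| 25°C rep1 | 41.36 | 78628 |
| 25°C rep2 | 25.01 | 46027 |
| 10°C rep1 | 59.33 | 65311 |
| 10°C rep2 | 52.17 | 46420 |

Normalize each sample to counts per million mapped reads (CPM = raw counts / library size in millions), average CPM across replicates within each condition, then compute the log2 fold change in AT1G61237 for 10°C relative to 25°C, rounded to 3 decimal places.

-0.910

CPM(25°C rep1) = 78628 / 41.36 = 1901.0638
CPM(25°C rep2) = 46027 / 25.01 = 1840.3439
CPM(10°C rep1) = 65311 / 59.33 = 1100.8090
CPM(10°C rep2) = 46420 / 52.17 = 889.7834
mean CPM(25°C) = 1870.7038; mean CPM(10°C) = 995.2962
Fold change = 995.2962 / 1870.7038 = 0.53204
log2(0.53204) = -0.9104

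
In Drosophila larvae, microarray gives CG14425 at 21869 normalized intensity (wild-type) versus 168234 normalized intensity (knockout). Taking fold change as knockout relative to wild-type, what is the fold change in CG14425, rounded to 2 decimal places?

7.69

Fold change = 168234 / 21869 = 7.693
CG14425 is upregulated.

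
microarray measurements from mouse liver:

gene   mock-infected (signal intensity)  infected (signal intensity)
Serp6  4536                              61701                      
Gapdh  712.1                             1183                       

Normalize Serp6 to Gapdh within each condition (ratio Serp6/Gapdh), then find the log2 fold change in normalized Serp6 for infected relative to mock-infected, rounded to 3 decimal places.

3.034

Serp6/Gapdh (mock-infected) = 4536 / 712.1 = 6.3699
Serp6/Gapdh (infected) = 61701 / 1183 = 52.156
Fold change = 52.156 / 6.3699 = 8.1880
log2(8.1880) = 3.0335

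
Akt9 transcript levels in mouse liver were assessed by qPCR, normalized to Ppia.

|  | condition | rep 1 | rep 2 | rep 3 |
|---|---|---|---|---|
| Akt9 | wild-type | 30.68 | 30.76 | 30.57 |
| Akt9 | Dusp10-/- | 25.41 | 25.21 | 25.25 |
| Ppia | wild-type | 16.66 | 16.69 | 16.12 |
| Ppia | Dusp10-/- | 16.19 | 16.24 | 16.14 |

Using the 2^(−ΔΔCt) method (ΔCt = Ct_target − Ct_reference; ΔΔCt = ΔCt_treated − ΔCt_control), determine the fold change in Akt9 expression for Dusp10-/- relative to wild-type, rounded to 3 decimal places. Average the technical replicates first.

33.825

Mean Ct: Akt9 wild-type 30.670; Akt9 Dusp10-/- 25.290; Ppia wild-type 16.490; Ppia Dusp10-/- 16.190
ΔCt(wild-type) = 30.670 − 16.490 = 14.180
ΔCt(Dusp10-/-) = 25.290 − 16.190 = 9.100
ΔΔCt = 9.100 − 14.180 = -5.080
Fold change = 2^(−(-5.080)) = 2^5.080 = 33.8246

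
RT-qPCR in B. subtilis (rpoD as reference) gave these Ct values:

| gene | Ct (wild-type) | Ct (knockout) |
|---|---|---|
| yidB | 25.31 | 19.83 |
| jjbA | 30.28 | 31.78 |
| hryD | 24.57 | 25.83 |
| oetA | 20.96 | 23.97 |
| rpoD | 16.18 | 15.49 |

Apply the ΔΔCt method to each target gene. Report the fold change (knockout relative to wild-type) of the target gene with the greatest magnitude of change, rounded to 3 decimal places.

27.665

yidB: ΔΔCt = (19.83−15.49) − (25.31−16.18) = 4.34 − 9.13 = -4.79; fold change = 2^4.79 = 27.665
jjbA: ΔΔCt = (31.78−15.49) − (30.28−16.18) = 16.29 − 14.10 = 2.19; fold change = 2^-2.19 = 0.219
hryD: ΔΔCt = (25.83−15.49) − (24.57−16.18) = 10.34 − 8.39 = 1.95; fold change = 2^-1.95 = 0.259
oetA: ΔΔCt = (23.97−15.49) − (20.96−16.18) = 8.48 − 4.78 = 3.70; fold change = 2^-3.70 = 0.077
yidB has the largest |ΔΔCt| = 4.79.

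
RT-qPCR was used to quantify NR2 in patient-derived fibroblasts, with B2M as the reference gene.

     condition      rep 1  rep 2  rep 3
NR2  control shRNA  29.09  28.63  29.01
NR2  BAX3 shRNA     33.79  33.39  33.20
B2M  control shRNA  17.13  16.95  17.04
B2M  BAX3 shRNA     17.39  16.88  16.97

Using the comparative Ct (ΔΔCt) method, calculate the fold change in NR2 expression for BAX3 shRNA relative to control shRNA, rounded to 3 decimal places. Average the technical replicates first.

Mean Ct: NR2 control shRNA 28.910; NR2 BAX3 shRNA 33.460; B2M control shRNA 17.040; B2M BAX3 shRNA 17.080
ΔCt(control shRNA) = 28.910 − 17.040 = 11.870
ΔCt(BAX3 shRNA) = 33.460 − 17.080 = 16.380
ΔΔCt = 16.380 − 11.870 = 4.510
Fold change = 2^(−4.510) = 0.0439

0.044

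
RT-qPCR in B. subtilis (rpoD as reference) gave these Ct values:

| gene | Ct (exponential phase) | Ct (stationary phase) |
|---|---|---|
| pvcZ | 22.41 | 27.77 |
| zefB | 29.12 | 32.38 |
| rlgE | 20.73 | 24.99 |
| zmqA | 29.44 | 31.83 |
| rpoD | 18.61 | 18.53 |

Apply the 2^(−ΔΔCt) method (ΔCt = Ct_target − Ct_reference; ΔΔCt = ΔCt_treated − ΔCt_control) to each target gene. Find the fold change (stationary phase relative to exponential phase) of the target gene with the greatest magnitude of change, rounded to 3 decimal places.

pvcZ: ΔΔCt = (27.77−18.53) − (22.41−18.61) = 9.24 − 3.80 = 5.44; fold change = 2^-5.44 = 0.023
zefB: ΔΔCt = (32.38−18.53) − (29.12−18.61) = 13.85 − 10.51 = 3.34; fold change = 2^-3.34 = 0.099
rlgE: ΔΔCt = (24.99−18.53) − (20.73−18.61) = 6.46 − 2.12 = 4.34; fold change = 2^-4.34 = 0.049
zmqA: ΔΔCt = (31.83−18.53) − (29.44−18.61) = 13.30 − 10.83 = 2.47; fold change = 2^-2.47 = 0.180
pvcZ has the largest |ΔΔCt| = 5.44.

0.023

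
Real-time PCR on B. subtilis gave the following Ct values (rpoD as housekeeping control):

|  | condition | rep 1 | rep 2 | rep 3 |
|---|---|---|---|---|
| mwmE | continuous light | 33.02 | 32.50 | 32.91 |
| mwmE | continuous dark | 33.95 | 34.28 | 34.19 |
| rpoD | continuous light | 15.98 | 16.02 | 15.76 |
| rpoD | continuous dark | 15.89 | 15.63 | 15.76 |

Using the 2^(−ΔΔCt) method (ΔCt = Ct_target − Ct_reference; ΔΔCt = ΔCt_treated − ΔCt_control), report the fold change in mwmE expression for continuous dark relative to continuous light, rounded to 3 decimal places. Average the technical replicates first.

0.356

Mean Ct: mwmE continuous light 32.810; mwmE continuous dark 34.140; rpoD continuous light 15.920; rpoD continuous dark 15.760
ΔCt(continuous light) = 32.810 − 15.920 = 16.890
ΔCt(continuous dark) = 34.140 − 15.760 = 18.380
ΔΔCt = 18.380 − 16.890 = 1.490
Fold change = 2^(−1.490) = 0.3560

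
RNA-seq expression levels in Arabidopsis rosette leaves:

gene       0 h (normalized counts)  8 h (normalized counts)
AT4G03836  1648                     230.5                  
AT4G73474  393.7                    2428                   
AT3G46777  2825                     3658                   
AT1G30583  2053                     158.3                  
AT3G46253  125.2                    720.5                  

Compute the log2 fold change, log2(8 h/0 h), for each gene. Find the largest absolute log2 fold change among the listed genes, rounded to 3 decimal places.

log2(230.5/1648) = -2.838  (AT4G03836)
log2(2428/393.7) = 2.625  (AT4G73474)
log2(3658/2825) = 0.373  (AT3G46777)
log2(158.3/2053) = -3.697  (AT1G30583)
log2(720.5/125.2) = 2.525  (AT3G46253)
The largest magnitude belongs to AT1G30583.

3.697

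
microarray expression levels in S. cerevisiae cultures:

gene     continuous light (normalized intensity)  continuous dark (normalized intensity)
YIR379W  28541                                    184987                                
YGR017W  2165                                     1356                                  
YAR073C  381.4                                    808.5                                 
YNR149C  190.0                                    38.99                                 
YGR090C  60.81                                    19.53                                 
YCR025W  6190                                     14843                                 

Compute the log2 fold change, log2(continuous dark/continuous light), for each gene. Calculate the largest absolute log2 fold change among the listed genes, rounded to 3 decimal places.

2.696

log2(184987/28541) = 2.696  (YIR379W)
log2(1356/2165) = -0.675  (YGR017W)
log2(808.5/381.4) = 1.084  (YAR073C)
log2(38.99/190.0) = -2.285  (YNR149C)
log2(19.53/60.81) = -1.639  (YGR090C)
log2(14843/6190) = 1.262  (YCR025W)
The largest magnitude belongs to YIR379W.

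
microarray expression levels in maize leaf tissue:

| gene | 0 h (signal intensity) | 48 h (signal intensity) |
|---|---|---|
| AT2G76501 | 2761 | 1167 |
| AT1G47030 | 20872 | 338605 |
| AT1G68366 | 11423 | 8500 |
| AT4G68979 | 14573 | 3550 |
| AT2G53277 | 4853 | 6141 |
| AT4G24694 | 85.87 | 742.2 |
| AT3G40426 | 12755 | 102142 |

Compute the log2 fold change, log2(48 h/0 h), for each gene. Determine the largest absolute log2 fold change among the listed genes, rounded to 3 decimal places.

log2(1167/2761) = -1.242  (AT2G76501)
log2(338605/20872) = 4.020  (AT1G47030)
log2(8500/11423) = -0.426  (AT1G68366)
log2(3550/14573) = -2.037  (AT4G68979)
log2(6141/4853) = 0.340  (AT2G53277)
log2(742.2/85.87) = 3.112  (AT4G24694)
log2(102142/12755) = 3.001  (AT3G40426)
The largest magnitude belongs to AT1G47030.

4.020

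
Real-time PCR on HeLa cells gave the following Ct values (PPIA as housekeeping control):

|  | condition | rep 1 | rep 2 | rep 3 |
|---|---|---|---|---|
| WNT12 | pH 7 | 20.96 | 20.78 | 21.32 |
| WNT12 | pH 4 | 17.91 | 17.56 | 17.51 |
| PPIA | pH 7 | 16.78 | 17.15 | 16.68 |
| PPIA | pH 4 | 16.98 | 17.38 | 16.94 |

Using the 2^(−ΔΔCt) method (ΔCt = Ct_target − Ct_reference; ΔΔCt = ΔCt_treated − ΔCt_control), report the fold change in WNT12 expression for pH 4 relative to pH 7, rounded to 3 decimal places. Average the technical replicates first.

Mean Ct: WNT12 pH 7 21.020; WNT12 pH 4 17.660; PPIA pH 7 16.870; PPIA pH 4 17.100
ΔCt(pH 7) = 21.020 − 16.870 = 4.150
ΔCt(pH 4) = 17.660 − 17.100 = 0.560
ΔΔCt = 0.560 − 4.150 = -3.590
Fold change = 2^(−(-3.590)) = 2^3.590 = 12.0420

12.042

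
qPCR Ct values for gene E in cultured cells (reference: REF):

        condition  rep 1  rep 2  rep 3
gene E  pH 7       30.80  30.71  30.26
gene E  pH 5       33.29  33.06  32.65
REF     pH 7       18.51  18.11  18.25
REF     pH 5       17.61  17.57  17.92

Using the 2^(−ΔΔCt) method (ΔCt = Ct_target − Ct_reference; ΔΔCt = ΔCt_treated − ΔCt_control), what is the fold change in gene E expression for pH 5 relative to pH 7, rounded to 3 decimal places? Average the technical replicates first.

0.125

Mean Ct: gene E pH 7 30.590; gene E pH 5 33.000; REF pH 7 18.290; REF pH 5 17.700
ΔCt(pH 7) = 30.590 − 18.290 = 12.300
ΔCt(pH 5) = 33.000 − 17.700 = 15.300
ΔΔCt = 15.300 − 12.300 = 3.000
Fold change = 2^(−3.000) = 0.1250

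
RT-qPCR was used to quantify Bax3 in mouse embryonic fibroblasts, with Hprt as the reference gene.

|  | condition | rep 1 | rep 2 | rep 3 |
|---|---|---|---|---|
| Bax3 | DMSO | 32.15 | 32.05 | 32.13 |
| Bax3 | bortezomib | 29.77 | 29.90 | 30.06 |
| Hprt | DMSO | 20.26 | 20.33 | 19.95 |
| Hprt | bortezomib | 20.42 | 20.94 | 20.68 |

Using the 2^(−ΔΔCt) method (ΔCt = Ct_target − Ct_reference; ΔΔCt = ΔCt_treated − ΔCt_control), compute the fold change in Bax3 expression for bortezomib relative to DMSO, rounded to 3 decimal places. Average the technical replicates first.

6.498

Mean Ct: Bax3 DMSO 32.110; Bax3 bortezomib 29.910; Hprt DMSO 20.180; Hprt bortezomib 20.680
ΔCt(DMSO) = 32.110 − 20.180 = 11.930
ΔCt(bortezomib) = 29.910 − 20.680 = 9.230
ΔΔCt = 9.230 − 11.930 = -2.700
Fold change = 2^(−(-2.700)) = 2^2.700 = 6.4980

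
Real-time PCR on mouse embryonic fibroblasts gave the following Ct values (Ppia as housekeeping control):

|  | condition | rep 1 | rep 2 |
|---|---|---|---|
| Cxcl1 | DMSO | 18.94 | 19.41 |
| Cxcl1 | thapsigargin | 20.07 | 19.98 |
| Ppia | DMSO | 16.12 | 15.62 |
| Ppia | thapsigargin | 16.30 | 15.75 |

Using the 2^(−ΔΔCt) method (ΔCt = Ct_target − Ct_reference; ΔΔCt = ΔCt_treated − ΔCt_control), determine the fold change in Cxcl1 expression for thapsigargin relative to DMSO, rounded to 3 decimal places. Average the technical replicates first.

0.618

Mean Ct: Cxcl1 DMSO 19.175; Cxcl1 thapsigargin 20.025; Ppia DMSO 15.870; Ppia thapsigargin 16.025
ΔCt(DMSO) = 19.175 − 15.870 = 3.305
ΔCt(thapsigargin) = 20.025 − 16.025 = 4.000
ΔΔCt = 4.000 − 3.305 = 0.695
Fold change = 2^(−0.695) = 0.6177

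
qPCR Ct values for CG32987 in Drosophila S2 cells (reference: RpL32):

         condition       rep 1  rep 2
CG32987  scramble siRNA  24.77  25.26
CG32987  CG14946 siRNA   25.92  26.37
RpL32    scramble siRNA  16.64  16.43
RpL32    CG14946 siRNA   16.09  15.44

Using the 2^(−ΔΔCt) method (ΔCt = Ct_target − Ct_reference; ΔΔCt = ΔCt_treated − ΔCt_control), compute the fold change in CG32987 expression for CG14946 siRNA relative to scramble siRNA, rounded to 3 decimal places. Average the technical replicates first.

Mean Ct: CG32987 scramble siRNA 25.015; CG32987 CG14946 siRNA 26.145; RpL32 scramble siRNA 16.535; RpL32 CG14946 siRNA 15.765
ΔCt(scramble siRNA) = 25.015 − 16.535 = 8.480
ΔCt(CG14946 siRNA) = 26.145 − 15.765 = 10.380
ΔΔCt = 10.380 − 8.480 = 1.900
Fold change = 2^(−1.900) = 0.2679

0.268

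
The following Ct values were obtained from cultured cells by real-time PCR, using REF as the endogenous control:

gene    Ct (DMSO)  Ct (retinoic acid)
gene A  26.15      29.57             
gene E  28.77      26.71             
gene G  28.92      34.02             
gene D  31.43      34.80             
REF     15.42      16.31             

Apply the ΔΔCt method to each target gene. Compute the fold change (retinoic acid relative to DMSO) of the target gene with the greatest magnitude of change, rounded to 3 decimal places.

0.054

gene A: ΔΔCt = (29.57−16.31) − (26.15−15.42) = 13.26 − 10.73 = 2.53; fold change = 2^-2.53 = 0.173
gene E: ΔΔCt = (26.71−16.31) − (28.77−15.42) = 10.40 − 13.35 = -2.95; fold change = 2^2.95 = 7.727
gene G: ΔΔCt = (34.02−16.31) − (28.92−15.42) = 17.71 − 13.50 = 4.21; fold change = 2^-4.21 = 0.054
gene D: ΔΔCt = (34.80−16.31) − (31.43−15.42) = 18.49 − 16.01 = 2.48; fold change = 2^-2.48 = 0.179
gene G has the largest |ΔΔCt| = 4.21.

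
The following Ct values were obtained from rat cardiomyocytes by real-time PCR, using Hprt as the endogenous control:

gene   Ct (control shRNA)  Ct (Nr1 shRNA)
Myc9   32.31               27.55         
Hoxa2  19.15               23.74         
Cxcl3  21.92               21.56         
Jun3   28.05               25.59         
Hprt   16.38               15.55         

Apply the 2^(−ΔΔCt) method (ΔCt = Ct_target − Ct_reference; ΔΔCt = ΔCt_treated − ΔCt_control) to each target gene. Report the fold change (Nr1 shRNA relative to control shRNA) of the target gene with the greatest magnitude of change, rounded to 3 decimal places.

Myc9: ΔΔCt = (27.55−15.55) − (32.31−16.38) = 12.00 − 15.93 = -3.93; fold change = 2^3.93 = 15.242
Hoxa2: ΔΔCt = (23.74−15.55) − (19.15−16.38) = 8.19 − 2.77 = 5.42; fold change = 2^-5.42 = 0.023
Cxcl3: ΔΔCt = (21.56−15.55) − (21.92−16.38) = 6.01 − 5.54 = 0.47; fold change = 2^-0.47 = 0.722
Jun3: ΔΔCt = (25.59−15.55) − (28.05−16.38) = 10.04 − 11.67 = -1.63; fold change = 2^1.63 = 3.095
Hoxa2 has the largest |ΔΔCt| = 5.42.

0.023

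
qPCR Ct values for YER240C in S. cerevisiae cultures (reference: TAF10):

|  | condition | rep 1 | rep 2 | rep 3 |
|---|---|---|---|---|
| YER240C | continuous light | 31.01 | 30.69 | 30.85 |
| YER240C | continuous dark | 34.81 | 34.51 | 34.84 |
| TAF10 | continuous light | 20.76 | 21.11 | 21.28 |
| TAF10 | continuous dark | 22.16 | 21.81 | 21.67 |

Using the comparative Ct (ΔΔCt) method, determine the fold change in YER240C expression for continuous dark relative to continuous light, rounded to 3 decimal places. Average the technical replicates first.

Mean Ct: YER240C continuous light 30.850; YER240C continuous dark 34.720; TAF10 continuous light 21.050; TAF10 continuous dark 21.880
ΔCt(continuous light) = 30.850 − 21.050 = 9.800
ΔCt(continuous dark) = 34.720 − 21.880 = 12.840
ΔΔCt = 12.840 − 9.800 = 3.040
Fold change = 2^(−3.040) = 0.1216

0.122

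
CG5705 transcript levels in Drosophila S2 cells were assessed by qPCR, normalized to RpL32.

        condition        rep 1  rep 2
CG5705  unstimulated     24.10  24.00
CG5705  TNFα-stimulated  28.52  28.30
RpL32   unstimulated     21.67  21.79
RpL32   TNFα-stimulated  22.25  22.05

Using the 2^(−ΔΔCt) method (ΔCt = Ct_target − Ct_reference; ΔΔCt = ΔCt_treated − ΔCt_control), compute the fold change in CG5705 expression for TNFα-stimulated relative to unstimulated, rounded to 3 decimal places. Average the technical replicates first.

Mean Ct: CG5705 unstimulated 24.050; CG5705 TNFα-stimulated 28.410; RpL32 unstimulated 21.730; RpL32 TNFα-stimulated 22.150
ΔCt(unstimulated) = 24.050 − 21.730 = 2.320
ΔCt(TNFα-stimulated) = 28.410 − 22.150 = 6.260
ΔΔCt = 6.260 − 2.320 = 3.940
Fold change = 2^(−3.940) = 0.0652

0.065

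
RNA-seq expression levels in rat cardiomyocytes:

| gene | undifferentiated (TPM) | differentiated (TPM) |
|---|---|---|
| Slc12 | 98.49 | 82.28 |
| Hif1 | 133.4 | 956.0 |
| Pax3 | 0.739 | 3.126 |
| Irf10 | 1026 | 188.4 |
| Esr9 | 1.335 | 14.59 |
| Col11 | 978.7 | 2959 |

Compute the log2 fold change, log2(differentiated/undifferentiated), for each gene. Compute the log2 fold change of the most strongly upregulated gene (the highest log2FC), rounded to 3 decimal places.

3.450

log2(82.28/98.49) = -0.259  (Slc12)
log2(956.0/133.4) = 2.841  (Hif1)
log2(3.126/0.739) = 2.081  (Pax3)
log2(188.4/1026) = -2.445  (Irf10)
log2(14.59/1.335) = 3.450  (Esr9)
log2(2959/978.7) = 1.596  (Col11)
Esr9 is most strongly upregulated.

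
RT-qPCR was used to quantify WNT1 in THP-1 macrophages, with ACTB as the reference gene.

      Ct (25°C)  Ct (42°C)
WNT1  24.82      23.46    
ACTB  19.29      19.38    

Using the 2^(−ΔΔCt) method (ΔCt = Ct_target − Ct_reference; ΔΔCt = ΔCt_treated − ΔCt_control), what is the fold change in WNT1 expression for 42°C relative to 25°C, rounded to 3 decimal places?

2.732

ΔCt(25°C) = 24.820 − 19.290 = 5.530
ΔCt(42°C) = 23.460 − 19.380 = 4.080
ΔΔCt = 4.080 − 5.530 = -1.450
Fold change = 2^(−(-1.450)) = 2^1.450 = 2.7321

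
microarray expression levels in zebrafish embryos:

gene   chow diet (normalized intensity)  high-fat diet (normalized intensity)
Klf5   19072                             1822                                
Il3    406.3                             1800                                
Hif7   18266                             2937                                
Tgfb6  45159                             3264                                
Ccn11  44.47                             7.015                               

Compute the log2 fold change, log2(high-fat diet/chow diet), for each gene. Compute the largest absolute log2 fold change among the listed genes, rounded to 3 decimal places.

3.790

log2(1822/19072) = -3.388  (Klf5)
log2(1800/406.3) = 2.147  (Il3)
log2(2937/18266) = -2.637  (Hif7)
log2(3264/45159) = -3.790  (Tgfb6)
log2(7.015/44.47) = -2.664  (Ccn11)
The largest magnitude belongs to Tgfb6.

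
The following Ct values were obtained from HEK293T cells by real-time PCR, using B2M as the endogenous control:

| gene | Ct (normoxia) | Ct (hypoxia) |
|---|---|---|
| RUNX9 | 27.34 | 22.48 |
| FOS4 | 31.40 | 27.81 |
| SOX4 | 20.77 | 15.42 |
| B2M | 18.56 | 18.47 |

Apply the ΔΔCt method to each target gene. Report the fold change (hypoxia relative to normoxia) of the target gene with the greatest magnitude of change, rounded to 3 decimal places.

RUNX9: ΔΔCt = (22.48−18.47) − (27.34−18.56) = 4.01 − 8.78 = -4.77; fold change = 2^4.77 = 27.284
FOS4: ΔΔCt = (27.81−18.47) − (31.40−18.56) = 9.34 − 12.84 = -3.50; fold change = 2^3.50 = 11.314
SOX4: ΔΔCt = (15.42−18.47) − (20.77−18.56) = -3.05 − 2.21 = -5.26; fold change = 2^5.26 = 38.319
SOX4 has the largest |ΔΔCt| = 5.26.

38.319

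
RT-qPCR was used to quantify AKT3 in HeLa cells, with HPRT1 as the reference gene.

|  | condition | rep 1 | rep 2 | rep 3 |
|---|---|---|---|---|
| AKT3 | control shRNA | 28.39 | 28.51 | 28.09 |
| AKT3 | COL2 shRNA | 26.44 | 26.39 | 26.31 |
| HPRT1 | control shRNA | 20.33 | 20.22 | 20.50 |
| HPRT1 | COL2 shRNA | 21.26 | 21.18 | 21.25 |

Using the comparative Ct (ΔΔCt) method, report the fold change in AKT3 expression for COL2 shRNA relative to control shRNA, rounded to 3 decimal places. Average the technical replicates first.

7.111

Mean Ct: AKT3 control shRNA 28.330; AKT3 COL2 shRNA 26.380; HPRT1 control shRNA 20.350; HPRT1 COL2 shRNA 21.230
ΔCt(control shRNA) = 28.330 − 20.350 = 7.980
ΔCt(COL2 shRNA) = 26.380 − 21.230 = 5.150
ΔΔCt = 5.150 − 7.980 = -2.830
Fold change = 2^(−(-2.830)) = 2^2.830 = 7.1107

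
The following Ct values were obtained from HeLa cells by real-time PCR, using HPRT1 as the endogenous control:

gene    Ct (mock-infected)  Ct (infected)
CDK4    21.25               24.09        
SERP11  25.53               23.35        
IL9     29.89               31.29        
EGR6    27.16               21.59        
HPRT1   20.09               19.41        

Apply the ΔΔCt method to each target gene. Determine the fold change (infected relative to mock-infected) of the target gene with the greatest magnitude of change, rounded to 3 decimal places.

29.651

CDK4: ΔΔCt = (24.09−19.41) − (21.25−20.09) = 4.68 − 1.16 = 3.52; fold change = 2^-3.52 = 0.087
SERP11: ΔΔCt = (23.35−19.41) − (25.53−20.09) = 3.94 − 5.44 = -1.50; fold change = 2^1.50 = 2.828
IL9: ΔΔCt = (31.29−19.41) − (29.89−20.09) = 11.88 − 9.80 = 2.08; fold change = 2^-2.08 = 0.237
EGR6: ΔΔCt = (21.59−19.41) − (27.16−20.09) = 2.18 − 7.07 = -4.89; fold change = 2^4.89 = 29.651
EGR6 has the largest |ΔΔCt| = 4.89.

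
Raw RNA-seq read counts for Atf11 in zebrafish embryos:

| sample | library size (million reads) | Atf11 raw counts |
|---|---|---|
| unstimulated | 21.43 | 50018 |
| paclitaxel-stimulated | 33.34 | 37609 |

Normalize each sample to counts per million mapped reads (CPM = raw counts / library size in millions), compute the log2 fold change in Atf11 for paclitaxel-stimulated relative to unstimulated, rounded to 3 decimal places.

-1.049

CPM(unstimulated) = 50018 / 21.43 = 2334.0177
CPM(paclitaxel-stimulated) = 37609 / 33.34 = 1128.0444
Fold change = 1128.0444 / 2334.0177 = 0.48331
log2(0.48331) = -1.0490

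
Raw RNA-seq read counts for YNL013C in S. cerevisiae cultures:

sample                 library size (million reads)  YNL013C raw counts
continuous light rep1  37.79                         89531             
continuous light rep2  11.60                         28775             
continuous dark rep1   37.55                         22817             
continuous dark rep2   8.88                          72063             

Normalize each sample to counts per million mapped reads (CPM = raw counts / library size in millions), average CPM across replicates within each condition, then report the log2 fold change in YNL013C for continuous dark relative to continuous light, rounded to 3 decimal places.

CPM(continuous light rep1) = 89531 / 37.79 = 2369.1717
CPM(continuous light rep2) = 28775 / 11.60 = 2480.6034
CPM(continuous dark rep1) = 22817 / 37.55 = 607.6431
CPM(continuous dark rep2) = 72063 / 8.88 = 8115.2027
mean CPM(continuous light) = 2424.8876; mean CPM(continuous dark) = 4361.4229
Fold change = 4361.4229 / 2424.8876 = 1.79861
log2(1.79861) = 0.8469

0.847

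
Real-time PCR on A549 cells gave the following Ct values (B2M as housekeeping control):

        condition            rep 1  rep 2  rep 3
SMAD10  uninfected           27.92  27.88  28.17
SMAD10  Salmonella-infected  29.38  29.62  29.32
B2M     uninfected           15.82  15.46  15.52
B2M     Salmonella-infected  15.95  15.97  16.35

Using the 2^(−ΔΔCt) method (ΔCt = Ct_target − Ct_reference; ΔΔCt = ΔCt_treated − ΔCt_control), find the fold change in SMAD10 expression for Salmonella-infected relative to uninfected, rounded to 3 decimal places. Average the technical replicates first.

Mean Ct: SMAD10 uninfected 27.990; SMAD10 Salmonella-infected 29.440; B2M uninfected 15.600; B2M Salmonella-infected 16.090
ΔCt(uninfected) = 27.990 − 15.600 = 12.390
ΔCt(Salmonella-infected) = 29.440 − 16.090 = 13.350
ΔΔCt = 13.350 − 12.390 = 0.960
Fold change = 2^(−0.960) = 0.5141

0.514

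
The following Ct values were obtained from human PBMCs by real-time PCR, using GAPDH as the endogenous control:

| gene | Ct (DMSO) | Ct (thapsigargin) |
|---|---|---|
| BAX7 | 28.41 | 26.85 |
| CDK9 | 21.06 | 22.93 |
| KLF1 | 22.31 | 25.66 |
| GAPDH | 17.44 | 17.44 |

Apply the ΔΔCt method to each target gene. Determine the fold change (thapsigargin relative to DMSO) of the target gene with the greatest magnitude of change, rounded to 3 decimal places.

BAX7: ΔΔCt = (26.85−17.44) − (28.41−17.44) = 9.41 − 10.97 = -1.56; fold change = 2^1.56 = 2.949
CDK9: ΔΔCt = (22.93−17.44) − (21.06−17.44) = 5.49 − 3.62 = 1.87; fold change = 2^-1.87 = 0.274
KLF1: ΔΔCt = (25.66−17.44) − (22.31−17.44) = 8.22 − 4.87 = 3.35; fold change = 2^-3.35 = 0.098
KLF1 has the largest |ΔΔCt| = 3.35.

0.098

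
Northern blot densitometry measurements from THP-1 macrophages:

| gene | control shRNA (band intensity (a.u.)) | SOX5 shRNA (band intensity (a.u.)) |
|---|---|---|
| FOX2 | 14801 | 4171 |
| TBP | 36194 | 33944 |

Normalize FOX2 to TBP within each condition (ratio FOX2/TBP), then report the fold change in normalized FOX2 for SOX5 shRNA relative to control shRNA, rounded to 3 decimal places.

0.300

FOX2/TBP (control shRNA) = 14801 / 36194 = 0.40894
FOX2/TBP (SOX5 shRNA) = 4171 / 33944 = 0.12288
Fold change = 0.12288 / 0.40894 = 0.3005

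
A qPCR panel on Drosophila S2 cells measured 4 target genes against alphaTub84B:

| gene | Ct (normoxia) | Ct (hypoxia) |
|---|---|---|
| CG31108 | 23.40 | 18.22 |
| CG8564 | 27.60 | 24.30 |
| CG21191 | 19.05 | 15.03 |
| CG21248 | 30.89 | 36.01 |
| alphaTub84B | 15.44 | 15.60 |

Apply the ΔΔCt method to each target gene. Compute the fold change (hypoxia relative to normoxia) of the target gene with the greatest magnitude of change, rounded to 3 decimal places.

CG31108: ΔΔCt = (18.22−15.60) − (23.40−15.44) = 2.62 − 7.96 = -5.34; fold change = 2^5.34 = 40.504
CG8564: ΔΔCt = (24.30−15.60) − (27.60−15.44) = 8.70 − 12.16 = -3.46; fold change = 2^3.46 = 11.004
CG21191: ΔΔCt = (15.03−15.60) − (19.05−15.44) = -0.57 − 3.61 = -4.18; fold change = 2^4.18 = 18.126
CG21248: ΔΔCt = (36.01−15.60) − (30.89−15.44) = 20.41 − 15.45 = 4.96; fold change = 2^-4.96 = 0.032
CG31108 has the largest |ΔΔCt| = 5.34.

40.504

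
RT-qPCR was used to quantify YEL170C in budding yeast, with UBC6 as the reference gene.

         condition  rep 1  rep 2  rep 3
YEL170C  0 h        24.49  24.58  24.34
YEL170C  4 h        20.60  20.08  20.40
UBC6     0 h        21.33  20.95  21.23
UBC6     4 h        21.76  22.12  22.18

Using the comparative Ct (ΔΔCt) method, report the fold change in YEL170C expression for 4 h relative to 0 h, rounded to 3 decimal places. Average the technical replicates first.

31.125

Mean Ct: YEL170C 0 h 24.470; YEL170C 4 h 20.360; UBC6 0 h 21.170; UBC6 4 h 22.020
ΔCt(0 h) = 24.470 − 21.170 = 3.300
ΔCt(4 h) = 20.360 − 22.020 = -1.660
ΔΔCt = -1.660 − 3.300 = -4.960
Fold change = 2^(−(-4.960)) = 2^4.960 = 31.1250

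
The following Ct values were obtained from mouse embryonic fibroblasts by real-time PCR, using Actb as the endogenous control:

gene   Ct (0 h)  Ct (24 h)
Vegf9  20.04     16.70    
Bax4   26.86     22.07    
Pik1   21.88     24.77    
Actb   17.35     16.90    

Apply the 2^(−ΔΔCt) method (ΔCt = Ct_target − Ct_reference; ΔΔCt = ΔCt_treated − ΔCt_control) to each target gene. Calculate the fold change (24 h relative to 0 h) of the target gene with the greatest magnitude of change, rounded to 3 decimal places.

Vegf9: ΔΔCt = (16.70−16.90) − (20.04−17.35) = -0.20 − 2.69 = -2.89; fold change = 2^2.89 = 7.413
Bax4: ΔΔCt = (22.07−16.90) − (26.86−17.35) = 5.17 − 9.51 = -4.34; fold change = 2^4.34 = 20.252
Pik1: ΔΔCt = (24.77−16.90) − (21.88−17.35) = 7.87 − 4.53 = 3.34; fold change = 2^-3.34 = 0.099
Bax4 has the largest |ΔΔCt| = 4.34.

20.252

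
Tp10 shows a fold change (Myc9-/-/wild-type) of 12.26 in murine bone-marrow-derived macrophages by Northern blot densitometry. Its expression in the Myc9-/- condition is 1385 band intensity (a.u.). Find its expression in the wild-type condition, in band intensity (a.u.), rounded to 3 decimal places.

112.969

wild-type expression = 1385 / 12.26 = 112.969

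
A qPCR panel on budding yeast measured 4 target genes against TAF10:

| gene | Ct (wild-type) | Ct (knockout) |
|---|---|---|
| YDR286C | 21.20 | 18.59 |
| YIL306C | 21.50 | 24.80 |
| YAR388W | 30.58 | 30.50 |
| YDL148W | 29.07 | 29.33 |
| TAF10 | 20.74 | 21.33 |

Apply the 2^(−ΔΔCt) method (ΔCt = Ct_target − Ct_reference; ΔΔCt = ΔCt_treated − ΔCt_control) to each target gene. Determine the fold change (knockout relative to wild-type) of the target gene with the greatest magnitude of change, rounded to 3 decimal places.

9.190

YDR286C: ΔΔCt = (18.59−21.33) − (21.20−20.74) = -2.74 − 0.46 = -3.20; fold change = 2^3.20 = 9.190
YIL306C: ΔΔCt = (24.80−21.33) − (21.50−20.74) = 3.47 − 0.76 = 2.71; fold change = 2^-2.71 = 0.153
YAR388W: ΔΔCt = (30.50−21.33) − (30.58−20.74) = 9.17 − 9.84 = -0.67; fold change = 2^0.67 = 1.591
YDL148W: ΔΔCt = (29.33−21.33) − (29.07−20.74) = 8.00 − 8.33 = -0.33; fold change = 2^0.33 = 1.257
YDR286C has the largest |ΔΔCt| = 3.20.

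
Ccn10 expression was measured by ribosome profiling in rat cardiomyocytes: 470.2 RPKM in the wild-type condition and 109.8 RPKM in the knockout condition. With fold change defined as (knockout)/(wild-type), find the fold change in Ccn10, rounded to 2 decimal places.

Fold change = 109.8 / 470.2 = 0.234
Ccn10 is downregulated.

0.23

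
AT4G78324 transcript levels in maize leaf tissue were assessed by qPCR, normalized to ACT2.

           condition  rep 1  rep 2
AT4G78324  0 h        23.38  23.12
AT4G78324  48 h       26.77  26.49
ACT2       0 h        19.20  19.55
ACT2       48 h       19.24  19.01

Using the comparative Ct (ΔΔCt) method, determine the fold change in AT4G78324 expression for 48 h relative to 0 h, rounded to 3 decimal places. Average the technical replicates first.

0.081

Mean Ct: AT4G78324 0 h 23.250; AT4G78324 48 h 26.630; ACT2 0 h 19.375; ACT2 48 h 19.125
ΔCt(0 h) = 23.250 − 19.375 = 3.875
ΔCt(48 h) = 26.630 − 19.125 = 7.505
ΔΔCt = 7.505 − 3.875 = 3.630
Fold change = 2^(−3.630) = 0.0808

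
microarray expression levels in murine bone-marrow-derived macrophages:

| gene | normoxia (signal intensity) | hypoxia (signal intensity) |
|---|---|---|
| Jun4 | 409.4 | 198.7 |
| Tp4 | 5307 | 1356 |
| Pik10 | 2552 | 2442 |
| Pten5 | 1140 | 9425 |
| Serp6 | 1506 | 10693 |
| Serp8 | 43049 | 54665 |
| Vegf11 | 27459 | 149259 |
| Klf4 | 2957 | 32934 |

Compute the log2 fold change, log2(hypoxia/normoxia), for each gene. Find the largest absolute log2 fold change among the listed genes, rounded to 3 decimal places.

log2(198.7/409.4) = -1.043  (Jun4)
log2(1356/5307) = -1.969  (Tp4)
log2(2442/2552) = -0.064  (Pik10)
log2(9425/1140) = 3.047  (Pten5)
log2(10693/1506) = 2.828  (Serp6)
log2(54665/43049) = 0.345  (Serp8)
log2(149259/27459) = 2.442  (Vegf11)
log2(32934/2957) = 3.477  (Klf4)
The largest magnitude belongs to Klf4.

3.477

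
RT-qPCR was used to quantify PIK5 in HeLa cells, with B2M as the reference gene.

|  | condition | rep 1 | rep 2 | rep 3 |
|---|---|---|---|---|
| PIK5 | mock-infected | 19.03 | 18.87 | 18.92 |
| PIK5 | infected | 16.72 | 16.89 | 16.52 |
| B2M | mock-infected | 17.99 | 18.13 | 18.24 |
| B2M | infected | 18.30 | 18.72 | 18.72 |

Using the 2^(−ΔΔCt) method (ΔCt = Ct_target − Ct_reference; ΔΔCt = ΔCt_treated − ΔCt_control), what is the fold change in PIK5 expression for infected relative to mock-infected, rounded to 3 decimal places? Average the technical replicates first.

6.453

Mean Ct: PIK5 mock-infected 18.940; PIK5 infected 16.710; B2M mock-infected 18.120; B2M infected 18.580
ΔCt(mock-infected) = 18.940 − 18.120 = 0.820
ΔCt(infected) = 16.710 − 18.580 = -1.870
ΔΔCt = -1.870 − 0.820 = -2.690
Fold change = 2^(−(-2.690)) = 2^2.690 = 6.4531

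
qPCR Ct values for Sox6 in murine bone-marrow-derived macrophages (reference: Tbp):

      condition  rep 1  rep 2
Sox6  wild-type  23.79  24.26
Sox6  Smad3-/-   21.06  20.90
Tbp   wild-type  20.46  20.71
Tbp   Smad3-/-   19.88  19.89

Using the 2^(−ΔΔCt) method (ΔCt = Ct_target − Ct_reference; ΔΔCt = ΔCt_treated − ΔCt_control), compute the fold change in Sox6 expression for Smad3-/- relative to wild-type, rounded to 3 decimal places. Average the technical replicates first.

5.081

Mean Ct: Sox6 wild-type 24.025; Sox6 Smad3-/- 20.980; Tbp wild-type 20.585; Tbp Smad3-/- 19.885
ΔCt(wild-type) = 24.025 − 20.585 = 3.440
ΔCt(Smad3-/-) = 20.980 − 19.885 = 1.095
ΔΔCt = 1.095 − 3.440 = -2.345
Fold change = 2^(−(-2.345)) = 2^2.345 = 5.0806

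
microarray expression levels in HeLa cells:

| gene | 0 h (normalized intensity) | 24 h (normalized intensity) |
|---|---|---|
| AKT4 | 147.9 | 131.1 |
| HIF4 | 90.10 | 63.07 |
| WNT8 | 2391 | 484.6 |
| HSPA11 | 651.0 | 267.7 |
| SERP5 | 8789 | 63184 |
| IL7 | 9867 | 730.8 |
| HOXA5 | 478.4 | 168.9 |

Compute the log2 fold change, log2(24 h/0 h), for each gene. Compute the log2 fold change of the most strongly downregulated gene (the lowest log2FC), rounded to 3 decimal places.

log2(131.1/147.9) = -0.174  (AKT4)
log2(63.07/90.10) = -0.515  (HIF4)
log2(484.6/2391) = -2.303  (WNT8)
log2(267.7/651.0) = -1.282  (HSPA11)
log2(63184/8789) = 2.846  (SERP5)
log2(730.8/9867) = -3.755  (IL7)
log2(168.9/478.4) = -1.502  (HOXA5)
IL7 is most strongly downregulated.

-3.755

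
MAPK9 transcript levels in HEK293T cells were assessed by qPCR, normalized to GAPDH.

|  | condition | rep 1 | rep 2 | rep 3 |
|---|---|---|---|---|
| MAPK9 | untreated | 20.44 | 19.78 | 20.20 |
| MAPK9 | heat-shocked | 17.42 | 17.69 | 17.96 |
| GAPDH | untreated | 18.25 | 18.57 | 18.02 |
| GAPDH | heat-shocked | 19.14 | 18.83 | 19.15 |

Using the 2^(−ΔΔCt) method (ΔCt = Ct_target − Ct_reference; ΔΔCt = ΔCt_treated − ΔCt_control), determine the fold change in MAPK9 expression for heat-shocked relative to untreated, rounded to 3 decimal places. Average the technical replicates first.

Mean Ct: MAPK9 untreated 20.140; MAPK9 heat-shocked 17.690; GAPDH untreated 18.280; GAPDH heat-shocked 19.040
ΔCt(untreated) = 20.140 − 18.280 = 1.860
ΔCt(heat-shocked) = 17.690 − 19.040 = -1.350
ΔΔCt = -1.350 − 1.860 = -3.210
Fold change = 2^(−(-3.210)) = 2^3.210 = 9.2535

9.254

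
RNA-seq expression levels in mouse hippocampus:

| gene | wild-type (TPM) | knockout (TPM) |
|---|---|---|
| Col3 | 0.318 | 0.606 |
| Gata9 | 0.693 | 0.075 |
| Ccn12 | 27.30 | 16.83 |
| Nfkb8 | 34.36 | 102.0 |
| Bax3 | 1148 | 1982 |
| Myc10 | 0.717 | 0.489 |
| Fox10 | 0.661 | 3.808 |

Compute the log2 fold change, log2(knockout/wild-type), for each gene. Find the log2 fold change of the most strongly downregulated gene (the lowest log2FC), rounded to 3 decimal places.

log2(0.606/0.318) = 0.930  (Col3)
log2(0.075/0.693) = -3.208  (Gata9)
log2(16.83/27.30) = -0.698  (Ccn12)
log2(102.0/34.36) = 1.570  (Nfkb8)
log2(1982/1148) = 0.788  (Bax3)
log2(0.489/0.717) = -0.552  (Myc10)
log2(3.808/0.661) = 2.526  (Fox10)
Gata9 is most strongly downregulated.

-3.208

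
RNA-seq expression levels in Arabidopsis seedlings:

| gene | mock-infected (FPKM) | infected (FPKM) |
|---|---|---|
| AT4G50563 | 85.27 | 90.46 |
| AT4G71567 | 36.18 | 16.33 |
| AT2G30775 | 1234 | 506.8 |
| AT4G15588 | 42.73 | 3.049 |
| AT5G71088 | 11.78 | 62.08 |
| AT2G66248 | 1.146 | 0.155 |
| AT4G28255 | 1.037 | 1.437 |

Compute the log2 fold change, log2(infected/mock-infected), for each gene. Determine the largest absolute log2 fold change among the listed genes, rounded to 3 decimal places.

log2(90.46/85.27) = 0.085  (AT4G50563)
log2(16.33/36.18) = -1.148  (AT4G71567)
log2(506.8/1234) = -1.284  (AT2G30775)
log2(3.049/42.73) = -3.809  (AT4G15588)
log2(62.08/11.78) = 2.398  (AT5G71088)
log2(0.155/1.146) = -2.886  (AT2G66248)
log2(1.437/1.037) = 0.471  (AT4G28255)
The largest magnitude belongs to AT4G15588.

3.809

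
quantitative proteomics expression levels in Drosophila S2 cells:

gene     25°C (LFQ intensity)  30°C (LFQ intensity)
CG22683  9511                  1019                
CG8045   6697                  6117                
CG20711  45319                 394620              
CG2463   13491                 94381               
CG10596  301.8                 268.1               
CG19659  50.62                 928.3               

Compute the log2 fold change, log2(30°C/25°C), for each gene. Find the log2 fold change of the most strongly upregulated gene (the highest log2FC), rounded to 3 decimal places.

log2(1019/9511) = -3.222  (CG22683)
log2(6117/6697) = -0.131  (CG8045)
log2(394620/45319) = 3.122  (CG20711)
log2(94381/13491) = 2.806  (CG2463)
log2(268.1/301.8) = -0.171  (CG10596)
log2(928.3/50.62) = 4.197  (CG19659)
CG19659 is most strongly upregulated.

4.197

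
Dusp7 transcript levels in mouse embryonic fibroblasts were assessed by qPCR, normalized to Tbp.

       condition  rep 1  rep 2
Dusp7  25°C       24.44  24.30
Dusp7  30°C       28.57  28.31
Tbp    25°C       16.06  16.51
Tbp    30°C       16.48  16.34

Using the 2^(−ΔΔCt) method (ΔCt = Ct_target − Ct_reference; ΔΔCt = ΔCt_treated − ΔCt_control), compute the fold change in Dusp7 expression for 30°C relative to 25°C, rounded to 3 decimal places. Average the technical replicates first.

Mean Ct: Dusp7 25°C 24.370; Dusp7 30°C 28.440; Tbp 25°C 16.285; Tbp 30°C 16.410
ΔCt(25°C) = 24.370 − 16.285 = 8.085
ΔCt(30°C) = 28.440 − 16.410 = 12.030
ΔΔCt = 12.030 − 8.085 = 3.945
Fold change = 2^(−3.945) = 0.0649

0.065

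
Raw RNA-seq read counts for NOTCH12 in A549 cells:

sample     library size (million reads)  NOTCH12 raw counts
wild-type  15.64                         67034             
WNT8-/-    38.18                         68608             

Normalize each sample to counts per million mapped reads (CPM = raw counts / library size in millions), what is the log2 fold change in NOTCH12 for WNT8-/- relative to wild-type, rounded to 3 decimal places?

-1.254

CPM(wild-type) = 67034 / 15.64 = 4286.0614
CPM(WNT8-/-) = 68608 / 38.18 = 1796.9618
Fold change = 1796.9618 / 4286.0614 = 0.41926
log2(0.41926) = -1.2541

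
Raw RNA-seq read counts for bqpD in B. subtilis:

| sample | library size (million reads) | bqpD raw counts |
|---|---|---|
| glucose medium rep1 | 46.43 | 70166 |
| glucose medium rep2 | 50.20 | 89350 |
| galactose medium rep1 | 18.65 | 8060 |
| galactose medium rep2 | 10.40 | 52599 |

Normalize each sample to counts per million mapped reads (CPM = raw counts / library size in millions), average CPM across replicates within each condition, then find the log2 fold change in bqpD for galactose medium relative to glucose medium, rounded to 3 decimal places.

0.738

CPM(glucose medium rep1) = 70166 / 46.43 = 1511.2212
CPM(glucose medium rep2) = 89350 / 50.20 = 1779.8805
CPM(galactose medium rep1) = 8060 / 18.65 = 432.1716
CPM(galactose medium rep2) = 52599 / 10.40 = 5057.5962
mean CPM(glucose medium) = 1645.5508; mean CPM(galactose medium) = 2744.8839
Fold change = 2744.8839 / 1645.5508 = 1.66806
log2(1.66806) = 0.7382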